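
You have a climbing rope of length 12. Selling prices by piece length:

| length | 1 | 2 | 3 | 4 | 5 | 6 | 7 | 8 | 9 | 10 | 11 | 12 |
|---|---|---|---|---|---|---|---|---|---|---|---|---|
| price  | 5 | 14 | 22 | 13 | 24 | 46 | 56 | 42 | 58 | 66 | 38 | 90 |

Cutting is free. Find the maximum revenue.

92

Build best[k] bottom-up: best[k] = max over allowed piece i of (p[i] + best[k−i]).
best[1] = 5
best[2] = 14
best[3] = 22
best[4] = 28  (first piece 2, then best[2]=14)
best[5] = 36  (first piece 2, then best[3]=22)
best[6] = 46
best[7] = 56
best[8] = 61  (first piece 1, then best[7]=56)
best[9] = 70  (first piece 2, then best[7]=56)
best[10] = 78  (first piece 3, then best[7]=56)
best[11] = 84  (first piece 2, then best[9]=70)
best[12] = 92  (first piece 2, then best[10]=78)
One optimal cutting: 7 + 3 + 2 → €56 + €22 + €14 = €92.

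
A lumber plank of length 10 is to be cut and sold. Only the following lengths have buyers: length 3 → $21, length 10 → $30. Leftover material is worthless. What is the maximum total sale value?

Let f[k] be the best obtainable value from length k. For each k, try every first piece i and keep the best of price[i] + f[k−i].
f[1] = 0
f[2] = 0
f[3] = 21
f[4] = 21
f[5] = 21
f[6] = 42  (first piece 3, then f[3]=21)
f[7] = 42
f[8] = 42
f[9] = 63  (first piece 3, then f[6]=42)
f[10] = 63
One optimal cutting: pieces 3 + 3 + 3 with 1 foot of scrap → $63.

63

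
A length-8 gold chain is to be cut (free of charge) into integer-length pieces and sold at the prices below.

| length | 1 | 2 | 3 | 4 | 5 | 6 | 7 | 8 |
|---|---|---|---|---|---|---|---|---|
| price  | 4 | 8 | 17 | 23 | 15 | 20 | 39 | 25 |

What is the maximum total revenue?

46

Let best[k] be the best obtainable value from length k. For each k, try every first piece i and keep the best of price[i] + best[k−i].
best[1] = 4
best[2] = max(4+4, 8+0) = 8
best[3] = max(4+8, 8+4, 17+0) = 17
best[4] = max(4+17, 8+8, 17+4, 23+0) = 23
best[5] = max(4+23, 8+17, 17+8, 23+4, 15+0) = 27
best[6] = max(4+27, 8+23, 17+17, 23+8, 15+4, 20+0) = 34
best[7] = max(4+34, 8+27, 17+23, …, 20+4, 39+0) = 40
best[8] = max(4+40, 8+34, 17+27, …, 39+4, 25+0) = 46
One optimal cutting: 4 + 4 → $23 + $23 = $46.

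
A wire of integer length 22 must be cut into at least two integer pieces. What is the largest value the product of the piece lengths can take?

Fill prod[k] for k=2..22: at each k try every first piece i and multiply by the better of (k−i) uncut or prod[k−i].
prod[2] = 1·max(1,0) = 1·1 = 1
prod[3] = 1·max(2,1) = 1·2 = 2
prod[4] = 2·max(2,1) = 2·2 = 4
prod[5] = 2·max(3,2) = 2·3 = 6
prod[6] = 3·max(3,2) = 3·3 = 9
prod[7] = 2·max(5,6) = 2·6 = 12
prod[8] = 2·max(6,9) = 2·9 = 18
prod[9] = 3·max(6,9) = 3·9 = 27
prod[10] = 2·max(8,18) = 2·18 = 36
prod[11] = 2·max(9,27) = 2·27 = 54
prod[12] = 3·max(9,27) = 3·27 = 81
prod[13] = 2·max(11,54) = 2·54 = 108
prod[14] = 2·max(12,81) = 2·81 = 162
prod[15] = 3·max(12,81) = 3·81 = 243
prod[16] = 2·max(14,162) = 2·162 = 324
prod[17] = 2·max(15,243) = 2·243 = 486
prod[18] = 3·max(15,243) = 3·243 = 729
prod[19] = 2·max(17,486) = 2·486 = 972
prod[20] = 2·max(18,729) = 2·729 = 1458
prod[21] = 3·max(18,729) = 3·729 = 2187
prod[22] = 2·max(20,1458) = 2·1458 = 2916
One optimal split: 3 + 3 + 3 + 3 + 3 + 3 + 2 + 2; product 3·3·3·3·3·3·2·2 = 2916.

2916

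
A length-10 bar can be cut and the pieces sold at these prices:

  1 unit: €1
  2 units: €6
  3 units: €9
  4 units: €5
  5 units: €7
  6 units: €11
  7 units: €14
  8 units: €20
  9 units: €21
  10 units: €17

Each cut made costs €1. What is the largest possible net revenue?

Consider every possible first cut. v[k] is the best of p[i]+v[k−i] over all sellable i≤k, charging 1 whenever i<k.
v[1] = 1
v[2] = max(1+1-1, 6+0) = 6
v[3] = max(1+6-1, 6+1-1, 9+0) = 9
v[4] = max(1+9-1, 6+6-1, 9+1-1, 5+0) = 11
v[5] = max(1+11-1, 6+9-1, 9+6-1, 5+1-1, 7+0) = 14
v[6] = max(1+14-1, 6+11-1, 9+9-1, 5+6-1, 7+1-1, 11+0) = 17
v[7] = max(1+17-1, 6+14-1, 9+11-1, …, 11+1-1, 14+0) = 19
v[8] = max(1+19-1, 6+17-1, 9+14-1, …, 14+1-1, 20+0) = 22
v[9] = max(1+22-1, 6+19-1, 9+17-1, …, 20+1-1, 21+0) = 25
v[10] = max(1+25-1, 6+22-1, 9+19-1, …, 21+1-1, 17+0) = 27
One optimal plan: pieces 3 + 3 + 2 + 2 (3 cuts) → €30 − €3 = €27.

27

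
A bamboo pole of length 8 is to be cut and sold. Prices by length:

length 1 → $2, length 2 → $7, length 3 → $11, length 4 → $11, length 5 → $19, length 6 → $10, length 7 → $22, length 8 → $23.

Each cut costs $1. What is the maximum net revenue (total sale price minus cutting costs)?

29

Let r[k] be the best obtainable value from length k. For each k, try every first piece i and keep the best of price[i] + r[k−i] minus the 1 cut fee when i<k.
r[1] = 2
r[2] = max(2+2-1, 7+0) = 7
r[3] = max(2+7-1, 7+2-1, 11+0) = 11
r[4] = max(2+11-1, 7+7-1, 11+2-1, 11+0) = 13
r[5] = max(2+13-1, 7+11-1, 11+7-1, 11+2-1, 19+0) = 19
r[6] = max(2+19-1, 7+13-1, 11+11-1, 11+7-1, 19+2-1, 10+0) = 21
r[7] = max(2+21-1, 7+19-1, 11+13-1, …, 10+2-1, 22+0) = 25
r[8] = max(2+25-1, 7+21-1, 11+19-1, …, 22+2-1, 23+0) = 29
One optimal plan: pieces 5 + 3 (1 cut) → $30 − $1 = $29.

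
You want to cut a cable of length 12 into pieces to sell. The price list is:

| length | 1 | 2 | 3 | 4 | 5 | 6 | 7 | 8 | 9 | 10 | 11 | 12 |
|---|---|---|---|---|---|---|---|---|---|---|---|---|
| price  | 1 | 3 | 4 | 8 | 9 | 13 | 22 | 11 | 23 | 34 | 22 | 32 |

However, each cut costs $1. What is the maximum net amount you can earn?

Let v[k] be the best obtainable value from length k. For each k, try every first piece i and keep the best of price[i] + v[k−i] minus the 1 cut fee when i<k.
v[1] = 1
v[2] = max(1+1-1, 3+0) = 3
v[3] = max(1+3-1, 3+1-1, 4+0) = 4
v[4] = max(1+4-1, 3+3-1, 4+1-1, 8+0) = 8
v[5] = max(1+8-1, 3+4-1, 4+3-1, 8+1-1, 9+0) = 9
v[6] = max(1+9-1, 3+8-1, 4+4-1, 8+3-1, 9+1-1, 13+0) = 13
v[7] = max(1+13-1, 3+9-1, 4+8-1, …, 13+1-1, 22+0) = 22
v[8] = max(1+22-1, 3+13-1, 4+9-1, …, 22+1-1, 11+0) = 22
v[9] = max(1+22-1, 3+22-1, 4+13-1, …, 11+1-1, 23+0) = 24
v[10] = max(1+24-1, 3+22-1, 4+22-1, …, 23+1-1, 34+0) = 34
v[11] = max(1+34-1, 3+24-1, 4+22-1, …, 34+1-1, 22+0) = 34
v[12] = max(1+34-1, 3+34-1, 4+24-1, …, 22+1-1, 32+0) = 36
One optimal plan: pieces 10 + 2 (1 cut) → $37 − $1 = $36.

36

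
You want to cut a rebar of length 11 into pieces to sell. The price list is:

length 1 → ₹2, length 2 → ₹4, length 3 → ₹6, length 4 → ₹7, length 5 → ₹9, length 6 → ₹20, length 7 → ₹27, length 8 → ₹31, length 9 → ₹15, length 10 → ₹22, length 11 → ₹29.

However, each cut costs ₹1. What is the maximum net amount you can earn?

36

Let net[k] be the best obtainable value from length k. For each k, try every first piece i and keep the best of price[i] + net[k−i] minus the 1 cut fee when i<k.
net[1] = 2
net[2] = 4
net[3] = 6
net[4] = 7  (first piece 1, then net[3]=6)
net[5] = 9  (first piece 2, then net[3]=6)
net[6] = 20
net[7] = 27
net[8] = 31
net[9] = 32  (first piece 1, then net[8]=31)
net[10] = 34  (first piece 2, then net[8]=31)
net[11] = 36  (first piece 3, then net[8]=31)
One optimal plan: pieces 8 + 3 (1 cut) → ₹37 − ₹1 = ₹36.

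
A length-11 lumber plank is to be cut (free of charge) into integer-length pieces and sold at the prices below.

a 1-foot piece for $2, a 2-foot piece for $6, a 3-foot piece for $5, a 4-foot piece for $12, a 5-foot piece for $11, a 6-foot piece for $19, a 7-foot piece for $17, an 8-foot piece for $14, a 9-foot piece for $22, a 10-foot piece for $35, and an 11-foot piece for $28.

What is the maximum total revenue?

Let best[k] be the best obtainable value from length k. For each k, try every first piece i and keep the best of price[i] + best[k−i].
best[1] = 2
best[2] = max(2+2, 6+0) = 6
best[3] = max(2+6, 6+2, 5+0) = 8
best[4] = max(2+8, 6+6, 5+2, 12+0) = 12
best[5] = max(2+12, 6+8, 5+6, 12+2, 11+0) = 14
best[6] = max(2+14, 6+12, 5+8, 12+6, 11+2, 19+0) = 19
best[7] = max(2+19, 6+14, 5+12, …, 19+2, 17+0) = 21
best[8] = max(2+21, 6+19, 5+14, …, 17+2, 14+0) = 25
best[9] = max(2+25, 6+21, 5+19, …, 14+2, 22+0) = 27
best[10] = max(2+27, 6+25, 5+21, …, 22+2, 35+0) = 35
best[11] = max(2+35, 6+27, 5+25, …, 35+2, 28+0) = 37
One optimal cutting: 10 + 1 → $35 + $2 = $37.

37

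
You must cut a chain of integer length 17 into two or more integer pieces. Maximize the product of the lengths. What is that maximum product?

Let f[k] be the best product for length k (with at least one cut). For each first piece i, the rest contributes max(k−i, f[k−i]).
Small cases: f[2]=1, f[3]=2, f[4]=4, f[5]=6, f[6]=9, f[7]=12, f[8]=18, f[9]=27, f[10]=36.
f[11] = 2×max(9,27) = 2×27 = 54
f[12] = 3×max(9,27) = 3×27 = 81
f[13] = 2×max(11,54) = 2×54 = 108
f[14] = 2×max(12,81) = 2×81 = 162
f[15] = 3×max(12,81) = 3×81 = 243
f[16] = 2×max(14,162) = 2×162 = 324
f[17] = 2×max(15,243) = 2×243 = 486
One optimal split: 3 + 3 + 3 + 3 + 3 + 2; product 3×3×3×3×3×2 = 486.

486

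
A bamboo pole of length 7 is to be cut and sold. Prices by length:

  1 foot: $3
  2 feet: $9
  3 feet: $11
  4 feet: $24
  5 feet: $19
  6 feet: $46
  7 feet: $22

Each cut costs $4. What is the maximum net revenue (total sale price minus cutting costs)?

Consider every possible first cut. r[k] is the best of p[i]+r[k−i] over all sellable i≤k, charging 4 whenever i<k.
r[1] = 3
r[2] = max(3+3-4, 9+0) = 9
r[3] = max(3+9-4, 9+3-4, 11+0) = 11
r[4] = max(3+11-4, 9+9-4, 11+3-4, 24+0) = 24
r[5] = max(3+24-4, 9+11-4, 11+9-4, 24+3-4, 19+0) = 23
r[6] = max(3+23-4, 9+24-4, 11+11-4, 24+9-4, 19+3-4, 46+0) = 46
r[7] = max(3+46-4, 9+23-4, 11+24-4, …, 46+3-4, 22+0) = 45
One optimal plan: pieces 6 + 1 (1 cut) → $49 − $4 = $45.

45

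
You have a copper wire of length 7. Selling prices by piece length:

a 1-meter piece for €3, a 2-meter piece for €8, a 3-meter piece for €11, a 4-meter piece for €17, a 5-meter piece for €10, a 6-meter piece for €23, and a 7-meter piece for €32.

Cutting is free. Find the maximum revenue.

Build r[k] bottom-up: r[k] = max over allowed piece i of (p[i] + r[k−i]).
r[1] = 3
r[2] = max(3+3, 8+0) = 8
r[3] = max(3+8, 8+3, 11+0) = 11
r[4] = max(3+11, 8+8, 11+3, 17+0) = 17
r[5] = max(3+17, 8+11, 11+8, 17+3, 10+0) = 20
r[6] = max(3+20, 8+17, 11+11, 17+8, 10+3, 23+0) = 25
r[7] = max(3+25, 8+20, 11+17, …, 23+3, 32+0) = 32
Best is to sell the whole 7-meter piece uncut for €32.

32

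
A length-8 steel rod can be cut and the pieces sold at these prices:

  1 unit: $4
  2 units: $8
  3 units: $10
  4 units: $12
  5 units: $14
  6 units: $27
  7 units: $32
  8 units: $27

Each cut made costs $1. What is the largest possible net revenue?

Consider every possible first cut. net[k] is the best of p[i]+net[k−i] over all sellable i≤k, charging 1 whenever i<k.
net[1] = 4
net[2] = 8
net[3] = 11  (first piece 1, then net[2]=8)
net[4] = 15  (first piece 2, then net[2]=8)
net[5] = 18  (first piece 1, then net[4]=15)
net[6] = 27
net[7] = 32
net[8] = 35  (first piece 1, then net[7]=32)
One optimal plan: pieces 7 + 1 (1 cut) → $36 − $1 = $35.

35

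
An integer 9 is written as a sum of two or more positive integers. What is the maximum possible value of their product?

Define m[k] = max over 1≤i<k of i · max(k−i, m[k−i]); the inner max lets the remainder stay uncut if that's better.
m[2] = 1×max(1,0) = 1×1 = 1
m[3] = 1×max(2,1) = 1×2 = 2
m[4] = 2×max(2,1) = 2×2 = 4
m[5] = 2×max(3,2) = 2×3 = 6
m[6] = 3×max(3,2) = 3×3 = 9
m[7] = 2×max(5,6) = 2×6 = 12
m[8] = 2×max(6,9) = 2×9 = 18
m[9] = 3×max(6,9) = 3×9 = 27
One optimal split: 3 + 3 + 3; product 3×3×3 = 27.

27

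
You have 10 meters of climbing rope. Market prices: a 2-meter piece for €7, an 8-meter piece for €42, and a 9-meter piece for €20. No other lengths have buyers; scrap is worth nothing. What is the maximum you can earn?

49

Build f[k] bottom-up: f[k] = max over allowed piece i of (p[i] + f[k−i]).
f[1] = 0
f[2] = 7
f[3] = 7
f[4] = 14  (first piece 2, then f[2]=7)
f[5] = 14
f[6] = 21  (first piece 2, then f[4]=14)
f[7] = 21
f[8] = max(7+21, 42+0) = 42
f[9] = max(7+21, 42+0, 20+0) = 42
f[10] = max(7+42, 42+7, 20+0) = 49
One optimal cutting: 8 + 2 → €49.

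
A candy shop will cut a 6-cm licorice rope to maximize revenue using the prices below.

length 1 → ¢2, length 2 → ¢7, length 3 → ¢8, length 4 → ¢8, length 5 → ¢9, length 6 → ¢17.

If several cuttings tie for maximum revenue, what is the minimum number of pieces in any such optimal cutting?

3

Let r[k] be the best obtainable value from length k. For each k, try every first piece i and keep the best of price[i] + r[k−i].
r[1] = 2
r[2] = 7
r[3] = 9  (first piece 1, then r[2]=7)
r[4] = 14  (first piece 2, then r[2]=7)
r[5] = 16  (first piece 1, then r[4]=14)
r[6] = 21  (first piece 2, then r[4]=14)
Maximum revenue is ¢21.
Now minimize piece count subject to staying optimal: for each k, pieces[k] = 1 + min over i with p[i]+r[k−i]=r[k] of pieces[k−i].
pieces[3] = 2
pieces[4] = 2
pieces[5] = 3
pieces[6] = 3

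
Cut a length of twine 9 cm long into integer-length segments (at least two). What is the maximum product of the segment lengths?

Let m[k] be the best product for length k (with at least one cut). For each first piece i, the rest contributes max(k−i, m[k−i]).
m[2] = 1*max(1,0) = 1*1 = 1
m[3] = max(1*2, 2*1) = 2
m[4] = max(1*3, 2*2, 3*1) = 4
m[5] = max(1*4, 2*3, 3*2, 4*1) = 6
m[6] = max(1*6, 2*4, 3*3, 4*2, 5*1) = 9
m[7] = max(1*9, 2*6, 3*4, 4*3, 5*2, 6*1) = 12
m[8] = max(1*12, 2*9, 3*6, …, 6*2, 7*1) = 18
m[9] = max(1*18, 2*12, 3*9, …, 7*2, 8*1) = 27
One optimal split: 3 + 3 + 3; product 3*3*3 = 27.

27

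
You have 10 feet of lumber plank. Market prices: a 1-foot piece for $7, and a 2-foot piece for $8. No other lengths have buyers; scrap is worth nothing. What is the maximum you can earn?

Build f[k] bottom-up: f[k] = max over allowed piece i of (p[i] + f[k−i]).
f[1] = 7
f[2] = max(7+7, 8+0) = 14
f[3] = max(7+14, 8+7) = 21
f[4] = max(7+21, 8+14) = 28
f[5] = max(7+28, 8+21) = 35
f[6] = max(7+35, 8+28) = 42
f[7] = max(7+42, 8+35) = 49
f[8] = max(7+49, 8+42) = 56
f[9] = max(7+56, 8+49) = 63
f[10] = max(7+63, 8+56) = 70
One optimal cutting: 1 + 1 + 1 + 1 + 1 + 1 + 1 + 1 + 1 + 1 → $70.

70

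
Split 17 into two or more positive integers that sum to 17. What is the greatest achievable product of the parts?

Define m[k] = max over 1≤i<k of i · max(k−i, m[k−i]); the inner max lets the remainder stay uncut if that's better.
m[2] = 1*max(1,0) = 1*1 = 1
m[3] = 1*max(2,1) = 1*2 = 2
m[4] = 2*max(2,1) = 2*2 = 4
m[5] = 2*max(3,2) = 2*3 = 6
m[6] = 3*max(3,2) = 3*3 = 9
m[7] = 2*max(5,6) = 2*6 = 12
m[8] = 2*max(6,9) = 2*9 = 18
m[9] = 3*max(6,9) = 3*9 = 27
m[10] = 2*max(8,18) = 2*18 = 36
m[11] = 2*max(9,27) = 2*27 = 54
m[12] = 3*max(9,27) = 3*27 = 81
m[13] = 2*max(11,54) = 2*54 = 108
m[14] = 2*max(12,81) = 2*81 = 162
m[15] = 3*max(12,81) = 3*81 = 243
m[16] = 2*max(14,162) = 2*162 = 324
m[17] = 2*max(15,243) = 2*243 = 486
One optimal split: 3 + 3 + 3 + 3 + 3 + 2; product 3*3*3*3*3*2 = 486.

486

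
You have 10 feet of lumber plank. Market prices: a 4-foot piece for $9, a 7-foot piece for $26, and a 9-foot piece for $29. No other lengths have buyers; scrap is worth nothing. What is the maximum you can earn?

Let r[k] be the best obtainable value from length k. For each k, try every first piece i and keep the best of price[i] + r[k−i].
r[1] = 0
r[2] = 0
r[3] = 0
r[4] = 9
r[5] = 9
r[6] = 9
r[7] = max(9+0, 26+0) = 26
r[8] = max(9+9, 26+0) = 26
r[9] = max(9+9, 26+0, 29+0) = 29
r[10] = max(9+9, 26+0, 29+0) = 29
One optimal cutting: pieces 9 with 1 foot of scrap → $29.

29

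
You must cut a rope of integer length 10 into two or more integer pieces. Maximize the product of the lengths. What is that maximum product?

Let m[k] be the best product for length k (with at least one cut). For each first piece i, the rest contributes max(k−i, m[k−i]).
m[2] = 1*max(1,0) = 1*1 = 1
m[3] = 1*max(2,1) = 1*2 = 2
m[4] = 2*max(2,1) = 2*2 = 4
m[5] = 2*max(3,2) = 2*3 = 6
m[6] = 3*max(3,2) = 3*3 = 9
m[7] = 2*max(5,6) = 2*6 = 12
m[8] = 2*max(6,9) = 2*9 = 18
m[9] = 3*max(6,9) = 3*9 = 27
m[10] = 2*max(8,18) = 2*18 = 36
One optimal split: 3 + 3 + 2 + 2; product 3*3*2*2 = 36.

36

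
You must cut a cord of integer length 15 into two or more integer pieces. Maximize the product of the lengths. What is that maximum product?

Define prod[k] = max over 1≤i<k of i · max(k−i, prod[k−i]); the inner max lets the remainder stay uncut if that's better.
prod[2] = 1×max(1,0) = 1×1 = 1
prod[3] = 1×max(2,1) = 1×2 = 2
prod[4] = 2×max(2,1) = 2×2 = 4
prod[5] = 2×max(3,2) = 2×3 = 6
prod[6] = 3×max(3,2) = 3×3 = 9
prod[7] = 2×max(5,6) = 2×6 = 12
prod[8] = 2×max(6,9) = 2×9 = 18
prod[9] = 3×max(6,9) = 3×9 = 27
prod[10] = 2×max(8,18) = 2×18 = 36
prod[11] = 2×max(9,27) = 2×27 = 54
prod[12] = 3×max(9,27) = 3×27 = 81
prod[13] = 2×max(11,54) = 2×54 = 108
prod[14] = 2×max(12,81) = 2×81 = 162
prod[15] = 3×max(12,81) = 3×81 = 243
One optimal split: 3 + 3 + 3 + 3 + 3; product 3×3×3×3×3 = 243.

243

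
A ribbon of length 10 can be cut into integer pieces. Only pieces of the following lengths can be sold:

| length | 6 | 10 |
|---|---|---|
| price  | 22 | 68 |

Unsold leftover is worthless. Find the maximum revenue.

Build f[k] bottom-up: f[k] = max over allowed piece i of (p[i] + f[k−i]).
f[1] = 0
f[2] = 0
f[3] = 0
f[4] = 0
f[5] = 0
f[6] = 22
f[7] = 22
f[8] = 22
f[9] = 22
f[10] = max(22+0, 68+0) = 68
One optimal cutting: 10 → ¢68.

68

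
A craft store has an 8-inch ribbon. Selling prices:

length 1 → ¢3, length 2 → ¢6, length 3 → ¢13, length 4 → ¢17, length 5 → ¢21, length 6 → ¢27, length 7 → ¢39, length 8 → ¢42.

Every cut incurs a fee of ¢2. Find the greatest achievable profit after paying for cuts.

Let net[k] be the best obtainable value from length k. For each k, try every first piece i and keep the best of price[i] + net[k−i] minus the 2 cut fee when i<k.
net[1] = 3
net[2] = max(3+3-2, 6+0) = 6
net[3] = max(3+6-2, 6+3-2, 13+0) = 13
net[4] = max(3+13-2, 6+6-2, 13+3-2, 17+0) = 17
net[5] = max(3+17-2, 6+13-2, 13+6-2, 17+3-2, 21+0) = 21
net[6] = max(3+21-2, 6+17-2, 13+13-2, 17+6-2, 21+3-2, 27+0) = 27
net[7] = max(3+27-2, 6+21-2, 13+17-2, …, 27+3-2, 39+0) = 39
net[8] = max(3+39-2, 6+27-2, 13+21-2, …, 39+3-2, 42+0) = 42
Best is to make no cuts and sell whole for ¢42.

42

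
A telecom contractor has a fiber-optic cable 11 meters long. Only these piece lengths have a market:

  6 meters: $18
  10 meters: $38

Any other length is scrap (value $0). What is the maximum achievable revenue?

38

Consider every possible first cut. f[k] is the best of p[i]+f[k−i] over all sellable i≤k.
f[1] = 0
f[2] = 0
f[3] = 0
f[4] = 0
f[5] = 0
f[6] = 18
f[7] = 18
f[8] = 18
f[9] = 18
f[10] = max(18+0, 38+0) = 38
f[11] = max(18+0, 38+0) = 38
One optimal cutting: pieces 10 with 1 meter of scrap → $38.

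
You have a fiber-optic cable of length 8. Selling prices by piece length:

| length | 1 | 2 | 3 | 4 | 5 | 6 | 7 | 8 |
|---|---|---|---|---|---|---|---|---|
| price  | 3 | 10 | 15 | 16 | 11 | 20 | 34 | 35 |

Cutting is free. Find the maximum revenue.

40

Consider every possible first cut. v[k] is the best of p[i]+v[k−i] over all sellable i≤k.
v[1] = 3
v[2] = 10
v[3] = 15
v[4] = 20  (first piece 2, then v[2]=10)
v[5] = 25  (first piece 2, then v[3]=15)
v[6] = 30  (first piece 2, then v[4]=20)
v[7] = 35  (first piece 2, then v[5]=25)
v[8] = 40  (first piece 2, then v[6]=30)
One optimal cutting: 2 + 2 + 2 + 2 → $10 + $10 + $10 + $10 = $40.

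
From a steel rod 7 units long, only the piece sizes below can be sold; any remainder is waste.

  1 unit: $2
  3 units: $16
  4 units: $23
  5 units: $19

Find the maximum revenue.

39

Let f[k] be the best obtainable value from length k. For each k, try every first piece i and keep the best of price[i] + f[k−i].
f[1] = 2
f[2] = 4  (first piece 1, then f[1]=2)
f[3] = max(2+4, 16+0) = 16
f[4] = max(2+16, 16+2, 23+0) = 23
f[5] = max(2+23, 16+4, 23+2, 19+0) = 25
f[6] = max(2+25, 16+16, 23+4, 19+2) = 32
f[7] = max(2+32, 16+23, 23+16, 19+4) = 39
One optimal cutting: 4 + 3 → $39.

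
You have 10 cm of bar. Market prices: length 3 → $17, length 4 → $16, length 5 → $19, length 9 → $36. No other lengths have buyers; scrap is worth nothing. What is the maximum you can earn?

Consider every possible first cut. best[k] is the best of p[i]+best[k−i] over all sellable i≤k.
best[1] = 0
best[2] = 0
best[3] = 17
best[4] = 17
best[5] = 19
best[6] = 34  (first piece 3, then best[3]=17)
best[7] = 34
best[8] = 36  (first piece 3, then best[5]=19)
best[9] = 51  (first piece 3, then best[6]=34)
best[10] = 51
One optimal cutting: pieces 3 + 3 + 3 with 1 cm of scrap → $51.

51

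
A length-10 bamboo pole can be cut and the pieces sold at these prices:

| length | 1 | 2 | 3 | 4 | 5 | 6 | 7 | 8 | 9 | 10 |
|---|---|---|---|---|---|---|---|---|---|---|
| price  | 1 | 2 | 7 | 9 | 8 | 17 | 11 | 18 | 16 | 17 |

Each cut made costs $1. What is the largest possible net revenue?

25

Let r[k] be the best obtainable value from length k. For each k, try every first piece i and keep the best of price[i] + r[k−i] minus the 1 cut fee when i<k.
r[1] = 1
r[2] = max(1+1-1, 2+0) = 2
r[3] = max(1+2-1, 2+1-1, 7+0) = 7
r[4] = max(1+7-1, 2+2-1, 7+1-1, 9+0) = 9
r[5] = max(1+9-1, 2+7-1, 7+2-1, 9+1-1, 8+0) = 9
r[6] = max(1+9-1, 2+9-1, 7+7-1, 9+2-1, 8+1-1, 17+0) = 17
r[7] = max(1+17-1, 2+9-1, 7+9-1, …, 17+1-1, 11+0) = 17
r[8] = max(1+17-1, 2+17-1, 7+9-1, …, 11+1-1, 18+0) = 18
r[9] = max(1+18-1, 2+17-1, 7+17-1, …, 18+1-1, 16+0) = 23
r[10] = max(1+23-1, 2+18-1, 7+17-1, …, 16+1-1, 17+0) = 25
One optimal plan: pieces 6 + 4 (1 cut) → $26 − $1 = $25.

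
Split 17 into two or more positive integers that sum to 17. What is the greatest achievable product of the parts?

486

Fill g[k] for k=2..17: at each k try every first piece i and multiply by the better of (k−i) uncut or g[k−i].
Small cases: g[2]=1, g[3]=2, g[4]=4, g[5]=6, g[6]=9, g[7]=12, g[8]=18, g[9]=27, g[10]=36, g[11]=54.
g[12] = 3*max(9,27) = 3*27 = 81
g[13] = 2*max(11,54) = 2*54 = 108
g[14] = 2*max(12,81) = 2*81 = 162
g[15] = 3*max(12,81) = 3*81 = 243
g[16] = 2*max(14,162) = 2*162 = 324
g[17] = 2*max(15,243) = 2*243 = 486
One optimal split: 3 + 3 + 3 + 3 + 3 + 2; product 3*3*3*3*3*2 = 486.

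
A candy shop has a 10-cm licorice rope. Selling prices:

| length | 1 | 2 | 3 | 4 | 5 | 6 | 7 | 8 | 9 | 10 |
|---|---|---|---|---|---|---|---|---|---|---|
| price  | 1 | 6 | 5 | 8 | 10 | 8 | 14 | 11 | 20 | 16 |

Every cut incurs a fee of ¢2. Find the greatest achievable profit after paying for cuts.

22

Build r[k] bottom-up: r[k] = max over allowed piece i of (p[i] + r[k−i]) − 2 per cut.
r[1] = 1
r[2] = max(1+1-2, 6+0) = 6
r[3] = max(1+6-2, 6+1-2, 5+0) = 5
r[4] = max(1+5-2, 6+6-2, 5+1-2, 8+0) = 10
r[5] = max(1+10-2, 6+5-2, 5+6-2, 8+1-2, 10+0) = 10
r[6] = max(1+10-2, 6+10-2, 5+5-2, 8+6-2, 10+1-2, 8+0) = 14
r[7] = max(1+14-2, 6+10-2, 5+10-2, …, 8+1-2, 14+0) = 14
r[8] = max(1+14-2, 6+14-2, 5+10-2, …, 14+1-2, 11+0) = 18
r[9] = max(1+18-2, 6+14-2, 5+14-2, …, 11+1-2, 20+0) = 20
r[10] = max(1+20-2, 6+18-2, 5+14-2, …, 20+1-2, 16+0) = 22
One optimal plan: pieces 2 + 2 + 2 + 2 + 2 (4 cuts) → ¢30 − ¢8 = ¢22.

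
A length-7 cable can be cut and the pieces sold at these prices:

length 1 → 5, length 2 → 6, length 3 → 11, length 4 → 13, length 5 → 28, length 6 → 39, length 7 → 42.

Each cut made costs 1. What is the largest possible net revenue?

Build net[k] bottom-up: net[k] = max over allowed piece i of (p[i] + net[k−i]) − 1 per cut.
net[1] = 5
net[2] = max(5+5-1, 6+0) = 9
net[3] = max(5+9-1, 6+5-1, 11+0) = 13
net[4] = max(5+13-1, 6+9-1, 11+5-1, 13+0) = 17
net[5] = max(5+17-1, 6+13-1, 11+9-1, 13+5-1, 28+0) = 28
net[6] = max(5+28-1, 6+17-1, 11+13-1, 13+9-1, 28+5-1, 39+0) = 39
net[7] = max(5+39-1, 6+28-1, 11+17-1, …, 39+5-1, 42+0) = 43
One optimal plan: pieces 6 + 1 (1 cut) → 44 − 1 = 43.

43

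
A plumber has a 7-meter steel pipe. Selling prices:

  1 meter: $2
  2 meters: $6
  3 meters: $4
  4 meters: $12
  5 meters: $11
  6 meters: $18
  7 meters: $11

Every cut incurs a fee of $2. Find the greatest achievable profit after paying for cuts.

Let v[k] be the best obtainable value from length k. For each k, try every first piece i and keep the best of price[i] + v[k−i] minus the 2 cut fee when i<k.
v[1] = 2
v[2] = max(2+2-2, 6+0) = 6
v[3] = max(2+6-2, 6+2-2, 4+0) = 6
v[4] = max(2+6-2, 6+6-2, 4+2-2, 12+0) = 12
v[5] = max(2+12-2, 6+6-2, 4+6-2, 12+2-2, 11+0) = 12
v[6] = max(2+12-2, 6+12-2, 4+6-2, 12+6-2, 11+2-2, 18+0) = 18
v[7] = max(2+18-2, 6+12-2, 4+12-2, …, 18+2-2, 11+0) = 18
One optimal plan: pieces 6 + 1 (1 cut) → $20 − $2 = $18.

18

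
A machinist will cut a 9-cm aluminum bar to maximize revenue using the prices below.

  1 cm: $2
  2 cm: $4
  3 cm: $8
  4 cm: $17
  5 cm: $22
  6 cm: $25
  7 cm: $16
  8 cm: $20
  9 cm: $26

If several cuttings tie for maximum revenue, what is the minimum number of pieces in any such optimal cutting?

2

Consider every possible first cut. r[k] is the best of p[i]+r[k−i] over all sellable i≤k.
r[1] = 2
r[2] = max(2+2, 4+0) = 4
r[3] = max(2+4, 4+2, 8+0) = 8
r[4] = max(2+8, 4+4, 8+2, 17+0) = 17
r[5] = max(2+17, 4+8, 8+4, 17+2, 22+0) = 22
r[6] = max(2+22, 4+17, 8+8, 17+4, 22+2, 25+0) = 25
r[7] = max(2+25, 4+22, 8+17, …, 25+2, 16+0) = 27
r[8] = max(2+27, 4+25, 8+22, …, 16+2, 20+0) = 34
r[9] = max(2+34, 4+27, 8+25, …, 20+2, 26+0) = 39
Maximum revenue is $39.
Now minimize piece count subject to staying optimal: for each k, pieces[k] = 1 + min over i with p[i]+r[k−i]=r[k] of pieces[k−i].
pieces[6] = 1
pieces[7] = 2
pieces[8] = 2
pieces[9] = 2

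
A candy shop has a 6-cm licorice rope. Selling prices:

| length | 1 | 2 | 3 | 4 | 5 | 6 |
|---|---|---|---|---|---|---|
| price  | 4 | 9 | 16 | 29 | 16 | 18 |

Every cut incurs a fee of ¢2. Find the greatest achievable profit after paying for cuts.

36

Consider every possible first cut. v[k] is the best of p[i]+v[k−i] over all sellable i≤k, charging 2 whenever i<k.
v[1] = 4
v[2] = 9
v[3] = 16
v[4] = 29
v[5] = 31  (first piece 1, then v[4]=29)
v[6] = 36  (first piece 2, then v[4]=29)
One optimal plan: pieces 4 + 2 (1 cut) → ¢38 − ¢2 = ¢36.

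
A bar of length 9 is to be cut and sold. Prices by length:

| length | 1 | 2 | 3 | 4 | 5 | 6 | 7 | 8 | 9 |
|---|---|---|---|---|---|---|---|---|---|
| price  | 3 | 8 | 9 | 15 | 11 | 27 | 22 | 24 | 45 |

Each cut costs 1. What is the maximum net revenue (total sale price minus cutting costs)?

Let r[k] be the best obtainable value from length k. For each k, try every first piece i and keep the best of price[i] + r[k−i] minus the 1 cut fee when i<k.
r[1] = 3
r[2] = 8
r[3] = 10  (first piece 1, then r[2]=8)
r[4] = 15  (first piece 2, then r[2]=8)
r[5] = 17  (first piece 1, then r[4]=15)
r[6] = 27
r[7] = 29  (first piece 1, then r[6]=27)
r[8] = 34  (first piece 2, then r[6]=27)
r[9] = 45
Best is to make no cuts and sell whole for 45.

45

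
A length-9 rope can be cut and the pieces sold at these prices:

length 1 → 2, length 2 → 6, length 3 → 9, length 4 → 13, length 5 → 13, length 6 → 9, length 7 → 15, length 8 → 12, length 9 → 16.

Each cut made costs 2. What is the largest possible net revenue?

Consider every possible first cut. v[k] is the best of p[i]+v[k−i] over all sellable i≤k, charging 2 whenever i<k.
v[1] = 2
v[2] = 6
v[3] = 9
v[4] = 13
v[5] = 13  (first piece 1, then v[4]=13)
v[6] = 17  (first piece 2, then v[4]=13)
v[7] = 20  (first piece 3, then v[4]=13)
v[8] = 24  (first piece 4, then v[4]=13)
v[9] = 24  (first piece 1, then v[8]=24)
One optimal plan: pieces 4 + 4 + 1 (2 cuts) → 28 − 4 = 24.

24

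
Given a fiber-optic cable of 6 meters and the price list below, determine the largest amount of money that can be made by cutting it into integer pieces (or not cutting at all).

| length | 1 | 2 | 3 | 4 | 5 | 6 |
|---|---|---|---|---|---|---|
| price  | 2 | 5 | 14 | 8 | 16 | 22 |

Let v[k] be the best obtainable value from length k. For each k, try every first piece i and keep the best of price[i] + v[k−i].
v[1] = 2
v[2] = 5
v[3] = 14
v[4] = 16  (first piece 1, then v[3]=14)
v[5] = 19  (first piece 2, then v[3]=14)
v[6] = 28  (first piece 3, then v[3]=14)
One optimal cutting: 3 + 3 → $14 + $14 = $28.

28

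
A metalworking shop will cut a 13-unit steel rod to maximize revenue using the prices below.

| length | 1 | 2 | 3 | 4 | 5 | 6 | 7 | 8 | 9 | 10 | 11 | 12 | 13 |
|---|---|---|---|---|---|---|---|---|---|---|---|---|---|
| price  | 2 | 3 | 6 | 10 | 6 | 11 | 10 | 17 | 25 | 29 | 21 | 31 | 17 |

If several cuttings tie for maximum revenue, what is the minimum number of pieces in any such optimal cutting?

Build r[k] bottom-up: r[k] = max over allowed piece i of (p[i] + r[k−i]).
r[1] = 2
r[2] = max(2+2, 3+0) = 4
r[3] = max(2+4, 3+2, 6+0) = 6
r[4] = max(2+6, 3+4, 6+2, 10+0) = 10
r[5] = max(2+10, 3+6, 6+4, 10+2, 6+0) = 12
r[6] = max(2+12, 3+10, 6+6, 10+4, 6+2, 11+0) = 14
r[7] = max(2+14, 3+12, 6+10, …, 11+2, 10+0) = 16
r[8] = max(2+16, 3+14, 6+12, …, 10+2, 17+0) = 20
r[9] = max(2+20, 3+16, 6+14, …, 17+2, 25+0) = 25
r[10] = max(2+25, 3+20, 6+16, …, 25+2, 29+0) = 29
r[11] = max(2+29, 3+25, 6+20, …, 29+2, 21+0) = 31
r[12] = max(2+31, 3+29, 6+25, …, 21+2, 31+0) = 33
r[13] = max(2+33, 3+31, 6+29, …, 31+2, 17+0) = 35
Maximum revenue is $35.
Now minimize piece count subject to staying optimal: for each k, pieces[k] = 1 + min over i with p[i]+r[k−i]=r[k] of pieces[k−i].
pieces[10] = 1
pieces[11] = 2
pieces[12] = 3
pieces[13] = 2

2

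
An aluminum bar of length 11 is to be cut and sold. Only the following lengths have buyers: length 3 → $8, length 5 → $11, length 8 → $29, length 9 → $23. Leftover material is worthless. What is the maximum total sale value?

37

Consider every possible first cut. r[k] is the best of p[i]+r[k−i] over all sellable i≤k.
r[1] = 0
r[2] = 0
r[3] = 8
r[4] = 8
r[5] = 11
r[6] = 16  (first piece 3, then r[3]=8)
r[7] = 16
r[8] = 29
r[9] = 29
r[10] = 29
r[11] = 37  (first piece 3, then r[8]=29)
One optimal cutting: 8 + 3 → $37.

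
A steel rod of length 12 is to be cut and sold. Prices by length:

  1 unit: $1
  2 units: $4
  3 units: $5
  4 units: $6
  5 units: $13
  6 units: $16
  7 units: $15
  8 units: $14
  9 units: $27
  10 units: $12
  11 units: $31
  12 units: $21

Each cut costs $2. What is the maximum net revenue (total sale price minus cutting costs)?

Consider every possible first cut. net[k] is the best of p[i]+net[k−i] over all sellable i≤k, charging 2 whenever i<k.
net[1] = 1
net[2] = 4
net[3] = 5
net[4] = 6  (first piece 2, then net[2]=4)
net[5] = 13
net[6] = 16
net[7] = 15  (first piece 1, then net[6]=16)
net[8] = 18  (first piece 2, then net[6]=16)
net[9] = 27
net[10] = 26  (first piece 1, then net[9]=27)
net[11] = 31
net[12] = 30  (first piece 1, then net[11]=31)
One optimal plan: pieces 11 + 1 (1 cut) → $32 − $2 = $30.

30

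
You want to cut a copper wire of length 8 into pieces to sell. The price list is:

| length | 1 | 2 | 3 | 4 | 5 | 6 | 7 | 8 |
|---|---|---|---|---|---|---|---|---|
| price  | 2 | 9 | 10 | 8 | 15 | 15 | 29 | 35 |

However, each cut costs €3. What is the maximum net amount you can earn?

Consider every possible first cut. v[k] is the best of p[i]+v[k−i] over all sellable i≤k, charging 3 whenever i<k.
v[1] = 2
v[2] = 9
v[3] = 10
v[4] = 15  (first piece 2, then v[2]=9)
v[5] = 16  (first piece 2, then v[3]=10)
v[6] = 21  (first piece 2, then v[4]=15)
v[7] = 29
v[8] = 35
Best is to make no cuts and sell whole for €35.

35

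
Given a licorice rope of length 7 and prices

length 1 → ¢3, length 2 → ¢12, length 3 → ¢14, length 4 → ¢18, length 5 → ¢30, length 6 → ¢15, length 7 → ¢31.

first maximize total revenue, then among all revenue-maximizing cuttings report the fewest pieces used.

Let r[k] be the best obtainable value from length k. For each k, try every first piece i and keep the best of price[i] + r[k−i].
r[1] = 3
r[2] = 12
r[3] = 15  (first piece 1, then r[2]=12)
r[4] = 24  (first piece 2, then r[2]=12)
r[5] = 30
r[6] = 36  (first piece 2, then r[4]=24)
r[7] = 42  (first piece 2, then r[5]=30)
Maximum revenue is ¢42.
Now minimize piece count subject to staying optimal: for each k, pieces[k] = 1 + min over i with p[i]+r[k−i]=r[k] of pieces[k−i].
pieces[4] = 2
pieces[5] = 1
pieces[6] = 3
pieces[7] = 2

2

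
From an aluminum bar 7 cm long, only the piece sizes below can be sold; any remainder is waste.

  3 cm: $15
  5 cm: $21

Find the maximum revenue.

30

Let best[k] be the best obtainable value from length k. For each k, try every first piece i and keep the best of price[i] + best[k−i].
best[1] = 0
best[2] = 0
best[3] = 15
best[4] = 15
best[5] = 21
best[6] = 30  (first piece 3, then best[3]=15)
best[7] = 30
One optimal cutting: pieces 3 + 3 with 1 cm of scrap → $30.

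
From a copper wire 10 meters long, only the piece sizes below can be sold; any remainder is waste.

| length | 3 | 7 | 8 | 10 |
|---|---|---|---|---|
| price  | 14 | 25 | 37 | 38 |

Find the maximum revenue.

Let r[k] be the best obtainable value from length k. For each k, try every first piece i and keep the best of price[i] + r[k−i].
r[1] = 0
r[2] = 0
r[3] = 14
r[4] = 14
r[5] = 14
r[6] = 28  (first piece 3, then r[3]=14)
r[7] = 28
r[8] = 37
r[9] = 42  (first piece 3, then r[6]=28)
r[10] = 42
One optimal cutting: pieces 3 + 3 + 3 with 1 meter of scrap → €42.

42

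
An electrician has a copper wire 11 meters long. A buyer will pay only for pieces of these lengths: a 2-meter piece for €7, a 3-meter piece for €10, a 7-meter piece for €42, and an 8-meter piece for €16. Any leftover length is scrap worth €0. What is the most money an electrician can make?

Let f[k] be the best obtainable value from length k. For each k, try every first piece i and keep the best of price[i] + f[k−i].
f[1] = 0
f[2] = 7
f[3] = max(7+0, 10+0) = 10
f[4] = max(7+7, 10+0) = 14
f[5] = max(7+10, 10+7) = 17
f[6] = max(7+14, 10+10) = 21
f[7] = max(7+17, 10+14, 42+0) = 42
f[8] = max(7+21, 10+17, 42+0, 16+0) = 42
f[9] = max(7+42, 10+21, 42+7, 16+0) = 49
f[10] = max(7+42, 10+42, 42+10, 16+7) = 52
f[11] = max(7+49, 10+42, 42+14, 16+10) = 56
One optimal cutting: 7 + 2 + 2 → €56.

56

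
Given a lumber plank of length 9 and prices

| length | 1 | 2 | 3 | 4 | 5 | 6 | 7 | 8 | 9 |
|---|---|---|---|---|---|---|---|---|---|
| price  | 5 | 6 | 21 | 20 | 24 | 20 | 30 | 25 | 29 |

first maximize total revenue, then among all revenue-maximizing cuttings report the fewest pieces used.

Build r[k] bottom-up: r[k] = max over allowed piece i of (p[i] + r[k−i]).
r[1] = 5
r[2] = max(5+5, 6+0) = 10
r[3] = max(5+10, 6+5, 21+0) = 21
r[4] = max(5+21, 6+10, 21+5, 20+0) = 26
r[5] = max(5+26, 6+21, 21+10, 20+5, 24+0) = 31
r[6] = max(5+31, 6+26, 21+21, 20+10, 24+5, 20+0) = 42
r[7] = max(5+42, 6+31, 21+26, …, 20+5, 30+0) = 47
r[8] = max(5+47, 6+42, 21+31, …, 30+5, 25+0) = 52
r[9] = max(5+52, 6+47, 21+42, …, 25+5, 29+0) = 63
Maximum revenue is $63.
Now minimize piece count subject to staying optimal: for each k, pieces[k] = 1 + min over i with p[i]+r[k−i]=r[k] of pieces[k−i].
pieces[6] = 2
pieces[7] = 3
pieces[8] = 4
pieces[9] = 3

3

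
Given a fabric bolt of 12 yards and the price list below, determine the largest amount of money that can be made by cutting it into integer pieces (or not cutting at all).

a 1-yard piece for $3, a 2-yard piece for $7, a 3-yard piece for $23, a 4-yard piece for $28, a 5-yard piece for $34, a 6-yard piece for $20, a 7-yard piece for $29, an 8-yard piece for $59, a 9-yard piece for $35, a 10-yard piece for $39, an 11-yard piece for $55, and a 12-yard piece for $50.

92

Build r[k] bottom-up: r[k] = max over allowed piece i of (p[i] + r[k−i]).
r[1] = 3
r[2] = 7
r[3] = 23
r[4] = 28
r[5] = 34
r[6] = 46  (first piece 3, then r[3]=23)
r[7] = 51  (first piece 3, then r[4]=28)
r[8] = 59
r[9] = 69  (first piece 3, then r[6]=46)
r[10] = 74  (first piece 3, then r[7]=51)
r[11] = 82  (first piece 3, then r[8]=59)
r[12] = 92  (first piece 3, then r[9]=69)
One optimal cutting: 3 + 3 + 3 + 3 → $23 + $23 + $23 + $23 = $92.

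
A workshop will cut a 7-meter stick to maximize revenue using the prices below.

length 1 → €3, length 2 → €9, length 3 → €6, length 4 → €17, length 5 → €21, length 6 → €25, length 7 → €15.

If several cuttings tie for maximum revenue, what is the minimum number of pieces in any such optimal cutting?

Consider every possible first cut. r[k] is the best of p[i]+r[k−i] over all sellable i≤k.
r[1] = 3
r[2] = 9
r[3] = 12  (first piece 1, then r[2]=9)
r[4] = 18  (first piece 2, then r[2]=9)
r[5] = 21  (first piece 1, then r[4]=18)
r[6] = 27  (first piece 2, then r[4]=18)
r[7] = 30  (first piece 1, then r[6]=27)
Maximum revenue is €30.
Now minimize piece count subject to staying optimal: for each k, pieces[k] = 1 + min over i with p[i]+r[k−i]=r[k] of pieces[k−i].
pieces[4] = 2
pieces[5] = 1
pieces[6] = 3
pieces[7] = 2

2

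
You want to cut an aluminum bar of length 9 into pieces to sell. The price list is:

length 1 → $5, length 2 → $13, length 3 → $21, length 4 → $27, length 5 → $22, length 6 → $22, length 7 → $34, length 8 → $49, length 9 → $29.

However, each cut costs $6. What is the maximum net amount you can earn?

Let v[k] be the best obtainable value from length k. For each k, try every first piece i and keep the best of price[i] + v[k−i] minus the 6 cut fee when i<k.
v[1] = 5
v[2] = max(5+5-6, 13+0) = 13
v[3] = max(5+13-6, 13+5-6, 21+0) = 21
v[4] = max(5+21-6, 13+13-6, 21+5-6, 27+0) = 27
v[5] = max(5+27-6, 13+21-6, 21+13-6, 27+5-6, 22+0) = 28
v[6] = max(5+28-6, 13+27-6, 21+21-6, 27+13-6, 22+5-6, 22+0) = 36
v[7] = max(5+36-6, 13+28-6, 21+27-6, …, 22+5-6, 34+0) = 42
v[8] = max(5+42-6, 13+36-6, 21+28-6, …, 34+5-6, 49+0) = 49
v[9] = max(5+49-6, 13+42-6, 21+36-6, …, 49+5-6, 29+0) = 51
One optimal plan: pieces 3 + 3 + 3 (2 cuts) → $63 − $12 = $51.

51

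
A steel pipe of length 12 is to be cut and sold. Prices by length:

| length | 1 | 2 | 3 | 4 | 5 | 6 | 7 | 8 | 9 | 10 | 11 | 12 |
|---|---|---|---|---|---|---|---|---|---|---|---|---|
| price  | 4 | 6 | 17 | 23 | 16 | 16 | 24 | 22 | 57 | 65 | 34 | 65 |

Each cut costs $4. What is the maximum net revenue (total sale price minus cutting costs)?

Let v[k] be the best obtainable value from length k. For each k, try every first piece i and keep the best of price[i] + v[k−i] minus the 4 cut fee when i<k.
v[1] = 4
v[2] = max(4+4-4, 6+0) = 6
v[3] = max(4+6-4, 6+4-4, 17+0) = 17
v[4] = max(4+17-4, 6+6-4, 17+4-4, 23+0) = 23
v[5] = max(4+23-4, 6+17-4, 17+6-4, 23+4-4, 16+0) = 23
v[6] = max(4+23-4, 6+23-4, 17+17-4, 23+6-4, 16+4-4, 16+0) = 30
v[7] = max(4+30-4, 6+23-4, 17+23-4, …, 16+4-4, 24+0) = 36
v[8] = max(4+36-4, 6+30-4, 17+23-4, …, 24+4-4, 22+0) = 42
v[9] = max(4+42-4, 6+36-4, 17+30-4, …, 22+4-4, 57+0) = 57
v[10] = max(4+57-4, 6+42-4, 17+36-4, …, 57+4-4, 65+0) = 65
v[11] = max(4+65-4, 6+57-4, 17+42-4, …, 65+4-4, 34+0) = 65
v[12] = max(4+65-4, 6+65-4, 17+57-4, …, 34+4-4, 65+0) = 70
One optimal plan: pieces 9 + 3 (1 cut) → $74 − $4 = $70.

70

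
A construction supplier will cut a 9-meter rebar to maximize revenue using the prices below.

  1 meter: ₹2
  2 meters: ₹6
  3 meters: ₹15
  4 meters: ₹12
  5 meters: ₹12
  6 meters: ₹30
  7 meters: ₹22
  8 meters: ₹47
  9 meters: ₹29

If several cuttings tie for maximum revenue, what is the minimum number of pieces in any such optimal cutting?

Build r[k] bottom-up: r[k] = max over allowed piece i of (p[i] + r[k−i]).
r[1] = 2
r[2] = max(2+2, 6+0) = 6
r[3] = max(2+6, 6+2, 15+0) = 15
r[4] = max(2+15, 6+6, 15+2, 12+0) = 17
r[5] = max(2+17, 6+15, 15+6, 12+2, 12+0) = 21
r[6] = max(2+21, 6+17, 15+15, 12+6, 12+2, 30+0) = 30
r[7] = max(2+30, 6+21, 15+17, …, 30+2, 22+0) = 32
r[8] = max(2+32, 6+30, 15+21, …, 22+2, 47+0) = 47
r[9] = max(2+47, 6+32, 15+30, …, 47+2, 29+0) = 49
Maximum revenue is ₹49.
Now minimize piece count subject to staying optimal: for each k, pieces[k] = 1 + min over i with p[i]+r[k−i]=r[k] of pieces[k−i].
pieces[6] = 1
pieces[7] = 2
pieces[8] = 1
pieces[9] = 2

2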